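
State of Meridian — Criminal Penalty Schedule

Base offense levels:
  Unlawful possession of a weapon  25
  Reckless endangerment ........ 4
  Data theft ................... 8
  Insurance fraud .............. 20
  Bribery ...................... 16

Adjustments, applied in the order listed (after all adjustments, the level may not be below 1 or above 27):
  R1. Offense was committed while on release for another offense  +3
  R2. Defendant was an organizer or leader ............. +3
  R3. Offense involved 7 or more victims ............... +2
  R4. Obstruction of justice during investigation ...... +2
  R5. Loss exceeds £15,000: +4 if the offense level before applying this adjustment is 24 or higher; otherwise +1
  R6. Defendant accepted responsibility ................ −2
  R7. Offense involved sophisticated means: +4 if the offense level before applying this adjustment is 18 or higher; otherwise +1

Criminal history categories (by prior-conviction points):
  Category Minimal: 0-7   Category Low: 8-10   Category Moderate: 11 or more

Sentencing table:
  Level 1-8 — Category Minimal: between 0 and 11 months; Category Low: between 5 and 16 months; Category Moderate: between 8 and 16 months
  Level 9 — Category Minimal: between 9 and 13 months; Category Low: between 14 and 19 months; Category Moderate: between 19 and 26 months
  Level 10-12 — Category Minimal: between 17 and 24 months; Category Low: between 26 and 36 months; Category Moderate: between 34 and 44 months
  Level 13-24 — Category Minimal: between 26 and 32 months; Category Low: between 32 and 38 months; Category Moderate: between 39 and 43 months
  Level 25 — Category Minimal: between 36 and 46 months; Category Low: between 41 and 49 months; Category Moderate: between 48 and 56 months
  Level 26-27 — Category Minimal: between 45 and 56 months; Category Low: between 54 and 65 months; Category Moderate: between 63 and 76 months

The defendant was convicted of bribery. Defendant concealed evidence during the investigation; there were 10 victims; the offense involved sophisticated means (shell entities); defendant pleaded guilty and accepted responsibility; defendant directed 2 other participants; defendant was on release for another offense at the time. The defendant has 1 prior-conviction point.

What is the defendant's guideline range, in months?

45-56 months

Base offense level for bribery: 16.
R1 applies: 16 + 3 = 19.
R2 applies: 19 + 3 = 22.
R3 applies: 22 + 2 = 24.
R4 applies: 24 + 2 = 26.
R6 applies: 26 − 2 = 24.
R7 applies (level before this adjustment is 24 ≥ 18, so +4): 24 + 4 = 28.
Level 28 exceeds the maximum of 27; capped at 27.
Final offense level: 27.
Criminal history: 1 prior point → Category Minimal (0-7).
Level 27 falls in the 26-27 band.
Grid: Level 26-27 × Category Minimal = 45-56 months.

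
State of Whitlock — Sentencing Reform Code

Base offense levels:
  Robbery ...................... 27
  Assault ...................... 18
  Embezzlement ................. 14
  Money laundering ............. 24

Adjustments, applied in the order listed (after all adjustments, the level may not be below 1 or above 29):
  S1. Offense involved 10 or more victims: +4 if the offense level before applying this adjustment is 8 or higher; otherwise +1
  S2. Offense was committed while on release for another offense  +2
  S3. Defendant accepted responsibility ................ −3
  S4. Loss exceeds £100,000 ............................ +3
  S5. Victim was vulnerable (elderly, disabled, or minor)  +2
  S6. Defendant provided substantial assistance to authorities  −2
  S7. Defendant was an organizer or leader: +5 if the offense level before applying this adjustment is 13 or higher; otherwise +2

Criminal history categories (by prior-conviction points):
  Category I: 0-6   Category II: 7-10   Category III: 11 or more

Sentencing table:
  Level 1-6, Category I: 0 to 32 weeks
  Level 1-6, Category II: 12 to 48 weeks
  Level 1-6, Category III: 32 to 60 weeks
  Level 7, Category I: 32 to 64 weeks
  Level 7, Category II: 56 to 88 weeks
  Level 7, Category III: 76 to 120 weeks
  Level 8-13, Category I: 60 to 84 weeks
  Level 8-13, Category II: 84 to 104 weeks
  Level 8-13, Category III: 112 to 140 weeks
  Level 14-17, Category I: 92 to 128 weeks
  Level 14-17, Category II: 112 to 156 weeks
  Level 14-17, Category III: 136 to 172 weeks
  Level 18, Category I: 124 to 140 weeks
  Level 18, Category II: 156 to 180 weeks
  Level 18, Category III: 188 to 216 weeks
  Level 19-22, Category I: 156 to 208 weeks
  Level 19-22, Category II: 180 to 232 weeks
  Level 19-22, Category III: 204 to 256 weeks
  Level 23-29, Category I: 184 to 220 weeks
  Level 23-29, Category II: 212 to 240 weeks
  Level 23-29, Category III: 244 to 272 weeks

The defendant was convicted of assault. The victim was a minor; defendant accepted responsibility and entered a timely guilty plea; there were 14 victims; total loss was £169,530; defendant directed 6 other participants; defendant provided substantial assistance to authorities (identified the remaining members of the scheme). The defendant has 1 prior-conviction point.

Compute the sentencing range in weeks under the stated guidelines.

Base offense level for assault: 18.
S1 applies (level before this adjustment is 18 ≥ 8, so +4): 18 + 4 = 22.
S2 does not apply.
S3 applies: 22 − 3 = 19.
S4 applies: 19 + 3 = 22.
S5 applies: 22 + 2 = 24.
S6 applies: 24 − 2 = 22.
S7 applies (level before this adjustment is 22 ≥ 13, so +5): 22 + 5 = 27.
Final offense level: 27.
Criminal history: 1 prior point → Category I (0-6).
Level 27 falls in the 23-29 band.
Grid: Level 23-29 × Category I = 184-220 weeks.

184-220 weeks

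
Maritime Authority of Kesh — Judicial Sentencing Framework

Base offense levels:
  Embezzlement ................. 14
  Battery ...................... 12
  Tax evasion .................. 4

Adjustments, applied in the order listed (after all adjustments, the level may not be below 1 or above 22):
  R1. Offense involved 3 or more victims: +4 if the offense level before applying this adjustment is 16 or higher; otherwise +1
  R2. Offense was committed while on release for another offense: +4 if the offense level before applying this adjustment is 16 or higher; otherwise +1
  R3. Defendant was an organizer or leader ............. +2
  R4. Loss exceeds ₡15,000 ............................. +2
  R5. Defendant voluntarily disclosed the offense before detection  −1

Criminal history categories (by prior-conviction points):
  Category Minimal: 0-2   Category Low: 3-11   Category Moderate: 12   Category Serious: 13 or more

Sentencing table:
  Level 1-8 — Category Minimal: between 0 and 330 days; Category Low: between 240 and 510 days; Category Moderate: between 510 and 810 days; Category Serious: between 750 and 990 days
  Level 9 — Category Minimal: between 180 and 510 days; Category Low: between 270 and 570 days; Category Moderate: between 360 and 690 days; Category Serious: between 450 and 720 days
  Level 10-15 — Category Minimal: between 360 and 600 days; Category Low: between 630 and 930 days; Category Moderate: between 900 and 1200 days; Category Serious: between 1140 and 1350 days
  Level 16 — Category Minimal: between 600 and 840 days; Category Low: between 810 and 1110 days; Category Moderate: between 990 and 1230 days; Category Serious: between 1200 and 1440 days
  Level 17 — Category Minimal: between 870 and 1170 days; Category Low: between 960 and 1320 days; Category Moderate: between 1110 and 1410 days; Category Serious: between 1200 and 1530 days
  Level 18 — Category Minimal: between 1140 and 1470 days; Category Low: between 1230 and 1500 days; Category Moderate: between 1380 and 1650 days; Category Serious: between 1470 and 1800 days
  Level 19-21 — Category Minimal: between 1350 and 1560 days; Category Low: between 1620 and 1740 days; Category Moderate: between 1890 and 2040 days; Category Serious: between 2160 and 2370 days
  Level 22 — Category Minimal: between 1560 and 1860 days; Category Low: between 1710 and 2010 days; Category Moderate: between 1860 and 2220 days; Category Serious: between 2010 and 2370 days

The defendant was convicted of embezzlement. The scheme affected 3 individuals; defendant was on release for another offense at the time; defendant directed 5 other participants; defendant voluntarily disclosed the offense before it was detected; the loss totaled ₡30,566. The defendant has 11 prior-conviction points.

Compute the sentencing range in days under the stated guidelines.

1620-1740 days

Base offense level for embezzlement: 14.
R1 applies (level before this adjustment is 14 < 16, so +1): 14 + 1 = 15.
R2 applies (level before this adjustment is 15 < 16, so +1): 15 + 1 = 16.
R3 applies: 16 + 2 = 18.
R4 applies: 18 + 2 = 20.
R5 applies: 20 − 1 = 19.
Final offense level: 19.
Criminal history: 11 prior points → Category Low (3-11).
Level 19 falls in the 19-21 band.
Grid: Level 19-21 × Category Low = 1620-1740 days.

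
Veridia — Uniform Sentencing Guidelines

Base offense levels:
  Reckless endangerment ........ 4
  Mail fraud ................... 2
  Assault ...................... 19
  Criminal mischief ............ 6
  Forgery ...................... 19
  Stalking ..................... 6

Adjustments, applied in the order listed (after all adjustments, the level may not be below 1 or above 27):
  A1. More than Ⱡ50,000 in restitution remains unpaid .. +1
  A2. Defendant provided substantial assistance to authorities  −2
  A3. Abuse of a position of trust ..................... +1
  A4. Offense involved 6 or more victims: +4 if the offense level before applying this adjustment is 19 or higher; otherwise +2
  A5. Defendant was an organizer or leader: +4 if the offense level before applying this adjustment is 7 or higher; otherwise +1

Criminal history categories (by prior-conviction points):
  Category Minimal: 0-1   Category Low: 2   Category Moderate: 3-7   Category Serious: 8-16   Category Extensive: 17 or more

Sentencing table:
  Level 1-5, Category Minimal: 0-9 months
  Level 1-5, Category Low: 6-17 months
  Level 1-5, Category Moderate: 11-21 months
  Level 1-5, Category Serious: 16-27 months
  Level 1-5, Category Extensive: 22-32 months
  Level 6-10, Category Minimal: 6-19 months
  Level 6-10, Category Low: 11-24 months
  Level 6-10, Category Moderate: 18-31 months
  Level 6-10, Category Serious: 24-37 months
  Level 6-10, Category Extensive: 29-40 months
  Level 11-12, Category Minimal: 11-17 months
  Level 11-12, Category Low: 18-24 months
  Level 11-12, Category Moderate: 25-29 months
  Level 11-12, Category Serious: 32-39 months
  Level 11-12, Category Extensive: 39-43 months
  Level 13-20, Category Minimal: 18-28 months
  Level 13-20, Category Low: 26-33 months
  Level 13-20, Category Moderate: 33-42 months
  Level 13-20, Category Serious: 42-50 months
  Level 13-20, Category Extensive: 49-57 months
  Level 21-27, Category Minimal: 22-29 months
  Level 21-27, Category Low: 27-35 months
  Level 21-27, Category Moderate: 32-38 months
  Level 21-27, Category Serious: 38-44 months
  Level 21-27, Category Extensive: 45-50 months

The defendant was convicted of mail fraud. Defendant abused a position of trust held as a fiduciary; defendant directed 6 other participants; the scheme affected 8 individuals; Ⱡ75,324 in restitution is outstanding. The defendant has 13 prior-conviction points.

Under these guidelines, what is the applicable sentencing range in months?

Base offense level for mail fraud: 2.
A1 applies: 2 + 1 = 3.
A2 does not apply.
A3 applies: 3 + 1 = 4.
A4 applies (level before this adjustment is 4 < 19, so +2): 4 + 2 = 6.
A5 applies (level before this adjustment is 6 < 7, so +1): 6 + 1 = 7.
Final offense level: 7.
Criminal history: 13 prior points → Category Serious (8-16).
Level 7 falls in the 6-10 band.
Grid: Level 6-10 × Category Serious = 24-37 months.

24-37 months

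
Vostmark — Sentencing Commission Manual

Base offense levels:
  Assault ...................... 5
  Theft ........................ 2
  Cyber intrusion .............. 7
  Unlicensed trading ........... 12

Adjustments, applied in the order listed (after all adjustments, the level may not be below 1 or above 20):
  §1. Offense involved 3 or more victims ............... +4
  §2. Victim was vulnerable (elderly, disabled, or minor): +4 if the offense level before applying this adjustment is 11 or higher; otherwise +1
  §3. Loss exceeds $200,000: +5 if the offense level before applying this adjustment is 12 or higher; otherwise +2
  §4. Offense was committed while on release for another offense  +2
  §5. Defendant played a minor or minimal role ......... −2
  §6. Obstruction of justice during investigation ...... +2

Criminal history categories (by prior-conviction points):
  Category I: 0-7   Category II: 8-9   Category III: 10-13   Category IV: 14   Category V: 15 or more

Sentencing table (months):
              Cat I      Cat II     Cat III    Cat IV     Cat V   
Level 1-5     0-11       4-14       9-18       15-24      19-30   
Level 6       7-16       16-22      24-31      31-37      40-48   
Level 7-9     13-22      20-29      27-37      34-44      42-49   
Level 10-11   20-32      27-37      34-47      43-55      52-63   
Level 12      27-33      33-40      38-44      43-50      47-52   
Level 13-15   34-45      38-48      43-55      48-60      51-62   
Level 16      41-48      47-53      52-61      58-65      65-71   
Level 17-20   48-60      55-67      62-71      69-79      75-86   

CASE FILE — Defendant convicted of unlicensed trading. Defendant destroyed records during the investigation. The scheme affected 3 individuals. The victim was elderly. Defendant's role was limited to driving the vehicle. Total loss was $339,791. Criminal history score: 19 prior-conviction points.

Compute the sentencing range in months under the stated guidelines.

Base offense level for unlicensed trading: 12.
§1 applies: 12 + 4 = 16.
§2 applies (level before this adjustment is 16 ≥ 11, so +4): 16 + 4 = 20.
§3 applies (level before this adjustment is 20 ≥ 12, so +5): 20 + 5 = 25.
§5 applies: 25 − 2 = 23.
§6 applies: 23 + 2 = 25.
Level 25 exceeds the maximum of 20; capped at 20.
Final offense level: 20.
Criminal history: 19 prior points → Category V (15+).
Level 20 falls in the 17-20 band.
Grid: Level 17-20 × Category V = 75-86 months.

75-86 months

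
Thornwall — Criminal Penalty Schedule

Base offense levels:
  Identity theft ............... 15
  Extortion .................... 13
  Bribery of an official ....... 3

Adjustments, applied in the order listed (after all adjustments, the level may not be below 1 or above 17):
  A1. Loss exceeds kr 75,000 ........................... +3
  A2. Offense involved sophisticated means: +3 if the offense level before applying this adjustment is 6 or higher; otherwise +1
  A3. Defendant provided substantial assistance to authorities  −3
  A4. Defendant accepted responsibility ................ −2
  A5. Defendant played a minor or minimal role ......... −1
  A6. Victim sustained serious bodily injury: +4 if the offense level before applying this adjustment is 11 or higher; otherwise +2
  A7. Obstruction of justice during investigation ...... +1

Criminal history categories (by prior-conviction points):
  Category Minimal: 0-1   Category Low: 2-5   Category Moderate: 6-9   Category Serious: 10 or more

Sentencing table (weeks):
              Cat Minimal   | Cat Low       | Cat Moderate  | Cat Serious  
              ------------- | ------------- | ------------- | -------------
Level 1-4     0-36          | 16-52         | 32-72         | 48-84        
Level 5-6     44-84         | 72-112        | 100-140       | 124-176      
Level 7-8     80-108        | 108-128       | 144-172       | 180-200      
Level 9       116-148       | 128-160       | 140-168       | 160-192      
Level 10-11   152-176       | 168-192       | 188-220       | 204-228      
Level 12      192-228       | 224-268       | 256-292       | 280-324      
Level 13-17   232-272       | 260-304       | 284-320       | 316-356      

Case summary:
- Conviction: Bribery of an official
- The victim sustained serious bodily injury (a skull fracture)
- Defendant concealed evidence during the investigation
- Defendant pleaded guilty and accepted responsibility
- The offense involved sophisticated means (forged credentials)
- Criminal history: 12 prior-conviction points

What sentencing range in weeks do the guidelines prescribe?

124-176 weeks

Base offense level for bribery of an official: 3.
A2 applies (level before this adjustment is 3 < 6, so +1): 3 + 1 = 4.
A3 does not apply.
A4 applies: 4 − 2 = 2.
A6 applies (level before this adjustment is 2 < 11, so +2): 2 + 2 = 4.
A7 applies: 4 + 1 = 5.
Final offense level: 5.
Criminal history: 12 prior points → Category Serious (10+).
Level 5 falls in the 5-6 band.
Grid: Level 5-6 × Category Serious = 124-176 weeks.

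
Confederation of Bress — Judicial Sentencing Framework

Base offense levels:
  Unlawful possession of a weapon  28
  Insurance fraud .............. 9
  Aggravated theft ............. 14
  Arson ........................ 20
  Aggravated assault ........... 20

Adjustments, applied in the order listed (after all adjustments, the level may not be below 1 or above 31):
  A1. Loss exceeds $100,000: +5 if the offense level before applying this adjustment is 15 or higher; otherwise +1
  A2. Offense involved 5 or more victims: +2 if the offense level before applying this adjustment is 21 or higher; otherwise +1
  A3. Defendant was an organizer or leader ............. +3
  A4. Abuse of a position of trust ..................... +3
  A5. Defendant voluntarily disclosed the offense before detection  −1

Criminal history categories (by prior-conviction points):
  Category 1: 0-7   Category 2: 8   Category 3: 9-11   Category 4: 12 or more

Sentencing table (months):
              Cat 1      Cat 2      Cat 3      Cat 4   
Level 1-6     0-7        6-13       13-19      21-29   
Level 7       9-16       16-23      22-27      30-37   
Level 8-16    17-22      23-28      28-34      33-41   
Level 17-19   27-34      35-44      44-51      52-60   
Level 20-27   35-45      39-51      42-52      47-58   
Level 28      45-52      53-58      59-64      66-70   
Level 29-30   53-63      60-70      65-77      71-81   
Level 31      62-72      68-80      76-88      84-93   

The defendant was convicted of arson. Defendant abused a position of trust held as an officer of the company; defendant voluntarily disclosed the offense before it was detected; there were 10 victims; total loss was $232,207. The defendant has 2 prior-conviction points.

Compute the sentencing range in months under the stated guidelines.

53-63 months

Base offense level for arson: 20.
A1 applies (level before this adjustment is 20 ≥ 15, so +5): 20 + 5 = 25.
A2 applies (level before this adjustment is 25 ≥ 21, so +2): 25 + 2 = 27.
A3 does not apply.
A4 applies: 27 + 3 = 30.
A5 applies: 30 − 1 = 29.
Final offense level: 29.
Criminal history: 2 prior points → Category 1 (0-7).
Level 29 falls in the 29-30 band.
Grid: Level 29-30 × Category 1 = 53-63 months.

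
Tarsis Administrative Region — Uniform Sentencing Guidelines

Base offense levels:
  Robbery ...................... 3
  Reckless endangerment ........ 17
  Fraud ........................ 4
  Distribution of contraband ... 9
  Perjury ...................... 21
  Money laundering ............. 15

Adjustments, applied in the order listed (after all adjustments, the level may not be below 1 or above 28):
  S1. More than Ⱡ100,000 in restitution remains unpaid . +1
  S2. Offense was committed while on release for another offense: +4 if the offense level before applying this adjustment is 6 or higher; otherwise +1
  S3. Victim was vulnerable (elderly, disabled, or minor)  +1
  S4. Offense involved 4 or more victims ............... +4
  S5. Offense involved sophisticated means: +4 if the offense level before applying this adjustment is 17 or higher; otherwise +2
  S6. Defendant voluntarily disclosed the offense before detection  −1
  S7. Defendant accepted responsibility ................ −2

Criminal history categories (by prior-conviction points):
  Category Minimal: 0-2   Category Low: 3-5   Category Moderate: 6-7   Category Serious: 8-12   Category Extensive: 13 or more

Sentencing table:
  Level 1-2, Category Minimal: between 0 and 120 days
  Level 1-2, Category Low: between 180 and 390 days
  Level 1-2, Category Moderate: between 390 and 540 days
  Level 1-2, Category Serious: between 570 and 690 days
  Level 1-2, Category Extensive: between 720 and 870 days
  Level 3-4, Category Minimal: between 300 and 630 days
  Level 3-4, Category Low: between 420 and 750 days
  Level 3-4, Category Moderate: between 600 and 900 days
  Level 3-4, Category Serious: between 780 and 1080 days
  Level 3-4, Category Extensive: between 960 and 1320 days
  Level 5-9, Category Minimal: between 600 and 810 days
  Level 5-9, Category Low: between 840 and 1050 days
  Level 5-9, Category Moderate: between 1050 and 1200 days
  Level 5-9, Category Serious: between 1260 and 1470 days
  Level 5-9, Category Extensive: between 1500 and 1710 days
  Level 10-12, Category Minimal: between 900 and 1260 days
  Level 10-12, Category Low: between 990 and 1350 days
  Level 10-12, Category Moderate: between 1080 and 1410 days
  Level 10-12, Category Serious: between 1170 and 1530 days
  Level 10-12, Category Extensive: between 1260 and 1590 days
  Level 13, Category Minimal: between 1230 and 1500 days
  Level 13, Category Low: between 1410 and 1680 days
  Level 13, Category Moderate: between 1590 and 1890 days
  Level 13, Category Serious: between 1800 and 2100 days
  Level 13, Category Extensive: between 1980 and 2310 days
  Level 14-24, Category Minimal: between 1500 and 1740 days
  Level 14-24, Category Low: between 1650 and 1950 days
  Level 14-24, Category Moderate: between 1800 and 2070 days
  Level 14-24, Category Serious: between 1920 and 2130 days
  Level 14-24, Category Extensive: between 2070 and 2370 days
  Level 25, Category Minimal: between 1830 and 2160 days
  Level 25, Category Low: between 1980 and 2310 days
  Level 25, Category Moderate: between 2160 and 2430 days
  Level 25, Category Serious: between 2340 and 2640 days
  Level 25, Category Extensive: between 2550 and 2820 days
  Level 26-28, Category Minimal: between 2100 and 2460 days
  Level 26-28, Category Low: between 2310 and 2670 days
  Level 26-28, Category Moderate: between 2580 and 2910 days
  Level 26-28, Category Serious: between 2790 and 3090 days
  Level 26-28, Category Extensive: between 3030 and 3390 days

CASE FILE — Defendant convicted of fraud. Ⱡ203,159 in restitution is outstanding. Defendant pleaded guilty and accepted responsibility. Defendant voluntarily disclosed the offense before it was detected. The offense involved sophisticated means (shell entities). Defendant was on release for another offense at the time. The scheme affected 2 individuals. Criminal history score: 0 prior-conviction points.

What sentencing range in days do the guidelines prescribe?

Base offense level for fraud: 4.
S1 applies: 4 + 1 = 5.
S2 applies (level before this adjustment is 5 < 6, so +1): 5 + 1 = 6.
S3 does not apply.
S4 does not apply.
S5 applies (level before this adjustment is 6 < 17, so +2): 6 + 2 = 8.
S6 applies: 8 − 1 = 7.
S7 applies: 7 − 2 = 5.
Final offense level: 5.
Criminal history: 0 prior points → Category Minimal (0-2).
Level 5 falls in the 5-9 band.
Grid: Level 5-9 × Category Minimal = 600-810 days.

600-810 days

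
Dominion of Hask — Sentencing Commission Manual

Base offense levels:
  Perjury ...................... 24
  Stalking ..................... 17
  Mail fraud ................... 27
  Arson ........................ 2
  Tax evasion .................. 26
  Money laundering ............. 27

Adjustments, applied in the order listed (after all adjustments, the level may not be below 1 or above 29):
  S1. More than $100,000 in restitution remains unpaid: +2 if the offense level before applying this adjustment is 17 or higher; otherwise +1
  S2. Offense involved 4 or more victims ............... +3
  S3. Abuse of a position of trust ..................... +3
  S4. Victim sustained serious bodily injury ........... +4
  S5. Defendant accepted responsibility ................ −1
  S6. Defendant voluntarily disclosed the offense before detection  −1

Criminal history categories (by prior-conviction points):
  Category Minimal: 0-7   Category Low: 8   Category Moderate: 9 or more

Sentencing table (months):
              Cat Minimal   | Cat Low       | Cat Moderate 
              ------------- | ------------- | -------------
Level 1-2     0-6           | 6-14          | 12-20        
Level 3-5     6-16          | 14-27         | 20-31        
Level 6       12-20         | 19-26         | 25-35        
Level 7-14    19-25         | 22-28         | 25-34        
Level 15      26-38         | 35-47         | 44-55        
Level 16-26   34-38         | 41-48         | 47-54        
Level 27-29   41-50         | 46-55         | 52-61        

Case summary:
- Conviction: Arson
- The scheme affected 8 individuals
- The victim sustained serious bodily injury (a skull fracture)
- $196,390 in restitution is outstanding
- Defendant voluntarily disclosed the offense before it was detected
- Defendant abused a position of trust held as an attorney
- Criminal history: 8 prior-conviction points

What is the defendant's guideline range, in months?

Base offense level for arson: 2.
S1 applies (level before this adjustment is 2 < 17, so +1): 2 + 1 = 3.
S2 applies: 3 + 3 = 6.
S3 applies: 6 + 3 = 9.
S4 applies: 9 + 4 = 13.
S6 applies: 13 − 1 = 12.
Final offense level: 12.
Criminal history: 8 prior points → Category Low (8).
Level 12 falls in the 7-14 band.
Grid: Level 7-14 × Category Low = 22-28 months.

22-28 months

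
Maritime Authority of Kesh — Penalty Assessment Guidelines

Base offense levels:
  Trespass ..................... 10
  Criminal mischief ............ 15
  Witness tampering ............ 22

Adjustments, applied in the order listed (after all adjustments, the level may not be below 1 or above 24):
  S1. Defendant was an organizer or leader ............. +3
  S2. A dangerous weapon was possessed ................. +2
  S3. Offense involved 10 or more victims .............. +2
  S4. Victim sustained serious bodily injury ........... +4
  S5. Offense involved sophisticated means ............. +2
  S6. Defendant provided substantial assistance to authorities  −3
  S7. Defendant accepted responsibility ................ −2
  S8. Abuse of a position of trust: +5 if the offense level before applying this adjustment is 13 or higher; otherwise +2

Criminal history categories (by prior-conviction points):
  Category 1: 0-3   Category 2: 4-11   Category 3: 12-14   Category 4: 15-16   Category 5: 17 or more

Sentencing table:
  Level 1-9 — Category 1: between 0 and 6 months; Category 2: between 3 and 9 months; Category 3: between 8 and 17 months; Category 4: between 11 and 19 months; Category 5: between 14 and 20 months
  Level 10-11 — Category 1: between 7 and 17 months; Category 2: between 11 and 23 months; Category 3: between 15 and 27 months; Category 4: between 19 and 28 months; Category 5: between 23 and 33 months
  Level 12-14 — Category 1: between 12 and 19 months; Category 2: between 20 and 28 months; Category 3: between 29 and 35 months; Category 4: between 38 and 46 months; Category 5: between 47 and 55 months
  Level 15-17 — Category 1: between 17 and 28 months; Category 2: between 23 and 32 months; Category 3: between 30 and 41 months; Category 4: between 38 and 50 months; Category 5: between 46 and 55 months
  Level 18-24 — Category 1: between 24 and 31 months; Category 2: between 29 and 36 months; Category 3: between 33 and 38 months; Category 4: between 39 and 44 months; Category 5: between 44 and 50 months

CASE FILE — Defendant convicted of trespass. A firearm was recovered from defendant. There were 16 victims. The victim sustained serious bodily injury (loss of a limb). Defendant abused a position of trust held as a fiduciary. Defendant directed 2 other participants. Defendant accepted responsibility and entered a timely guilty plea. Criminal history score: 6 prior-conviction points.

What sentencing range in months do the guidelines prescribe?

29-36 months

Base offense level for trespass: 10.
S1 applies: 10 + 3 = 13.
S2 applies: 13 + 2 = 15.
S3 applies: 15 + 2 = 17.
S4 applies: 17 + 4 = 21.
S5 does not apply.
S6 does not apply.
S7 applies: 21 − 2 = 19.
S8 applies (level before this adjustment is 19 ≥ 13, so +5): 19 + 5 = 24.
Final offense level: 24.
Criminal history: 6 prior points → Category 2 (4-11).
Level 24 falls in the 18-24 band.
Grid: Level 18-24 × Category 2 = 29-36 months.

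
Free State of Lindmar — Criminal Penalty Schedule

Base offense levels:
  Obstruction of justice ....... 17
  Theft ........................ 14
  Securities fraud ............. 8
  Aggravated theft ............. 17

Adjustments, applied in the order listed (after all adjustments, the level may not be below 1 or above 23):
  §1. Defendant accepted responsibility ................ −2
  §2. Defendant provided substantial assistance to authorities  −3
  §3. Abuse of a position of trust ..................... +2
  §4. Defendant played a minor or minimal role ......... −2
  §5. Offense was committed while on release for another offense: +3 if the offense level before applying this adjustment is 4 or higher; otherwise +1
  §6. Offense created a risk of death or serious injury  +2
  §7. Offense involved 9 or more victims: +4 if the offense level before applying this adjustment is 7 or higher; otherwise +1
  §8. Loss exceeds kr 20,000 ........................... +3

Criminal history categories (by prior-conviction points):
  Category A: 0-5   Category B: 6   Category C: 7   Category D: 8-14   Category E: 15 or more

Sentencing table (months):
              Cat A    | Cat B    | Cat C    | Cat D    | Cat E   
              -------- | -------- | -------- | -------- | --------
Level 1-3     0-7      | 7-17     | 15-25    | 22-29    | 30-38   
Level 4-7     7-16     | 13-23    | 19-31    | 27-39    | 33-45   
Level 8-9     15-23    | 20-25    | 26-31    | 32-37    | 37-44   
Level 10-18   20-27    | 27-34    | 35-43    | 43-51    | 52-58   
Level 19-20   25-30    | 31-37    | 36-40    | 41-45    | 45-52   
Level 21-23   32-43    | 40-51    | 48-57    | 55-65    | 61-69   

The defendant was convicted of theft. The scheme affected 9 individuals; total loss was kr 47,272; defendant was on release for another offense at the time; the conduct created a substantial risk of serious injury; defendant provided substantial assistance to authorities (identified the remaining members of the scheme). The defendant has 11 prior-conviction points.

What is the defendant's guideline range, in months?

Base offense level for theft: 14.
§1 does not apply.
§2 applies: 14 − 3 = 11.
§4 does not apply.
§5 applies (level before this adjustment is 11 ≥ 4, so +3): 11 + 3 = 14.
§6 applies: 14 + 2 = 16.
§7 applies (level before this adjustment is 16 ≥ 7, so +4): 16 + 4 = 20.
§8 applies: 20 + 3 = 23.
Final offense level: 23.
Criminal history: 11 prior points → Category D (8-14).
Level 23 falls in the 21-23 band.
Grid: Level 21-23 × Category D = 55-65 months.

55-65 months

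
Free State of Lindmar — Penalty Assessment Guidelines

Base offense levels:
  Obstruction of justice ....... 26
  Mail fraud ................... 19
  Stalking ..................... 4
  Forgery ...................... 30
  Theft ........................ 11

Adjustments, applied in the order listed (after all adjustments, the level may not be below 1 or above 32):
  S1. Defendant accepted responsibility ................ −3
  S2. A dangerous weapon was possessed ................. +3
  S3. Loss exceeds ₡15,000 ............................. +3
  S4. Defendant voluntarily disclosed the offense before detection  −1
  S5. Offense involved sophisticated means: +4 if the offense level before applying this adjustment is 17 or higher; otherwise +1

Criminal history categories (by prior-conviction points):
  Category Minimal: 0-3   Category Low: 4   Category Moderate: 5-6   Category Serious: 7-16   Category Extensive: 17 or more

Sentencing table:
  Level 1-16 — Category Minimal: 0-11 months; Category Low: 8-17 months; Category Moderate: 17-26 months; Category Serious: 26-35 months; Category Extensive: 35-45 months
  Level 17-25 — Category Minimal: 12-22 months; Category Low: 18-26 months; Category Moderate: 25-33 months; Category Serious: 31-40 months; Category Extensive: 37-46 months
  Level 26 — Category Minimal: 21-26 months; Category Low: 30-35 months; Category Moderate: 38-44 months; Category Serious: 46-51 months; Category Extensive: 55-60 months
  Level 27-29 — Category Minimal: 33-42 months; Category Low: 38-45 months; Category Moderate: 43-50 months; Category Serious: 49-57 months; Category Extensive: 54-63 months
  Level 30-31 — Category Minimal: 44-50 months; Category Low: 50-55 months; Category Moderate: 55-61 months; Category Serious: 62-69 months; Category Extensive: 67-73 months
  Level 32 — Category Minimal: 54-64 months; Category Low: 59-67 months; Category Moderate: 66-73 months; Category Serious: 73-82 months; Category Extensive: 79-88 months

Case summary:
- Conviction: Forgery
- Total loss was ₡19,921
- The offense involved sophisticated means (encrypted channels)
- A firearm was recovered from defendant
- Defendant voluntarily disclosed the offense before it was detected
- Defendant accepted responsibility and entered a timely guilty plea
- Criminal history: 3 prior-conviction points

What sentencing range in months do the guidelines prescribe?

54-64 months

Base offense level for forgery: 30.
S1 applies: 30 − 3 = 27.
S2 applies: 27 + 3 = 30.
S3 applies: 30 + 3 = 33.
S4 applies: 33 − 1 = 32.
S5 applies (level before this adjustment is 32 ≥ 17, so +4): 32 + 4 = 36.
Level 36 exceeds the maximum of 32; capped at 32.
Final offense level: 32.
Criminal history: 3 prior points → Category Minimal (0-3).
Level 32 falls in the 32 band.
Grid: Level 32 × Category Minimal = 54-64 months.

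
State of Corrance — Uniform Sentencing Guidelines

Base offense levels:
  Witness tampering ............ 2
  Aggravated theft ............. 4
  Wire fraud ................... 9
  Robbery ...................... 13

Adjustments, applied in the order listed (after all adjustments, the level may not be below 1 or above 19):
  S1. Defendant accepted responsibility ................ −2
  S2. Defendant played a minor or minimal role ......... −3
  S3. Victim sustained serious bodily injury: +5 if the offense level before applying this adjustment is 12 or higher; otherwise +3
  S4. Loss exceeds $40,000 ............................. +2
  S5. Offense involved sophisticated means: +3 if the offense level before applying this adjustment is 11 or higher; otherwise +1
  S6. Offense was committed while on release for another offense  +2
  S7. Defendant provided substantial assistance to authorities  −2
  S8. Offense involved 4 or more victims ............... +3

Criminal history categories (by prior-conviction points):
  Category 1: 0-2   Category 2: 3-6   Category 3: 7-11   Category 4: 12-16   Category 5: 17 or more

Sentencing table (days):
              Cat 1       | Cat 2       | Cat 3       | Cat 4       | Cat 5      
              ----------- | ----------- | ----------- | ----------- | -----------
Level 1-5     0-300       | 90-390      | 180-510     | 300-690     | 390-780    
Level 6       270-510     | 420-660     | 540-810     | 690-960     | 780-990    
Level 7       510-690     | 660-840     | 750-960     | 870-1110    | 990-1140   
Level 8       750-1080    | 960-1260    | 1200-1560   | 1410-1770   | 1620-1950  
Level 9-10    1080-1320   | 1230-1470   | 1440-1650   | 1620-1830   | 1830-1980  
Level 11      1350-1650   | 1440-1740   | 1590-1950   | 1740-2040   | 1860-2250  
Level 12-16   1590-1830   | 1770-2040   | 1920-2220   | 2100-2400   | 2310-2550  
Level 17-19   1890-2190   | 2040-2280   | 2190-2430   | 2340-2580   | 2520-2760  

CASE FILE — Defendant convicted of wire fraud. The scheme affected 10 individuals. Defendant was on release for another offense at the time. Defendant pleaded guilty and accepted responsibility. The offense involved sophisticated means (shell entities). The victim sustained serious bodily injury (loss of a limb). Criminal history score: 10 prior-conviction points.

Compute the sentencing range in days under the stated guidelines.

Base offense level for wire fraud: 9.
S1 applies: 9 − 2 = 7.
S2 does not apply.
S3 applies (level before this adjustment is 7 < 12, so +3): 7 + 3 = 10.
S5 applies (level before this adjustment is 10 < 11, so +1): 10 + 1 = 11.
S6 applies: 11 + 2 = 13.
S7 does not apply.
S8 applies: 13 + 3 = 16.
Final offense level: 16.
Criminal history: 10 prior points → Category 3 (7-11).
Level 16 falls in the 12-16 band.
Grid: Level 12-16 × Category 3 = 1920-2220 days.

1920-2220 days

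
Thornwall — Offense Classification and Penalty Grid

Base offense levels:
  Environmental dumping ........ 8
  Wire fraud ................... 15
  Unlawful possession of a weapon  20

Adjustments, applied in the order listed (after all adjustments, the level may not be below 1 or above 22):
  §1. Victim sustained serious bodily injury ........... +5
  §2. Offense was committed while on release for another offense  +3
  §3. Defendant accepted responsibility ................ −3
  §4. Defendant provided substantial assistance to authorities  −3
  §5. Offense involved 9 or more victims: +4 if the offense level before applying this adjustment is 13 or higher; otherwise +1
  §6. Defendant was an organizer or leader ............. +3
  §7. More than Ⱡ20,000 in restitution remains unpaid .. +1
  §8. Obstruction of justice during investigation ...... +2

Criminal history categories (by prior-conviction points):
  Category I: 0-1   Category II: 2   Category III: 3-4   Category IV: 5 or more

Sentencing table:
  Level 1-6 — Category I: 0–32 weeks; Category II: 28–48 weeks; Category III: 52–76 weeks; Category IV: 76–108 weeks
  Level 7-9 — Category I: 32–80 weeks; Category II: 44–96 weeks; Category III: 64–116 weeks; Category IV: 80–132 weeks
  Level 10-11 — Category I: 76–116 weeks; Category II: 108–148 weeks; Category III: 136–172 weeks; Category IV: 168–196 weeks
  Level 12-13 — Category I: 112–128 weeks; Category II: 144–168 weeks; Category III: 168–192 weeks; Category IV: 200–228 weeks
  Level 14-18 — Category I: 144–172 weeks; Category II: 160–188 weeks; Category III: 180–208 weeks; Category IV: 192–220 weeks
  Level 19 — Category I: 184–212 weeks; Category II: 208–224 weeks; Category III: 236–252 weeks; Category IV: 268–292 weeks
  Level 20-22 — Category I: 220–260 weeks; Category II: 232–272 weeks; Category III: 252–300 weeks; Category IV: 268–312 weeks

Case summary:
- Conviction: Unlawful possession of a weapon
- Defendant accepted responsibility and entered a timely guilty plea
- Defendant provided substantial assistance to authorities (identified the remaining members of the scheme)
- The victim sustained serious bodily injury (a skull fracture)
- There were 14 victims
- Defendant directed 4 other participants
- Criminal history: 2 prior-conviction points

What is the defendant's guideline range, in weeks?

232-272 weeks

Base offense level for unlawful possession of a weapon: 20.
§1 applies: 20 + 5 = 25.
§3 applies: 25 − 3 = 22.
§4 applies: 22 − 3 = 19.
§5 applies (level before this adjustment is 19 ≥ 13, so +4): 19 + 4 = 23.
§6 applies: 23 + 3 = 26.
§7 does not apply.
Level 26 exceeds the maximum of 22; capped at 22.
Final offense level: 22.
Criminal history: 2 prior points → Category II (2).
Level 22 falls in the 20-22 band.
Grid: Level 20-22 × Category II = 232-272 weeks.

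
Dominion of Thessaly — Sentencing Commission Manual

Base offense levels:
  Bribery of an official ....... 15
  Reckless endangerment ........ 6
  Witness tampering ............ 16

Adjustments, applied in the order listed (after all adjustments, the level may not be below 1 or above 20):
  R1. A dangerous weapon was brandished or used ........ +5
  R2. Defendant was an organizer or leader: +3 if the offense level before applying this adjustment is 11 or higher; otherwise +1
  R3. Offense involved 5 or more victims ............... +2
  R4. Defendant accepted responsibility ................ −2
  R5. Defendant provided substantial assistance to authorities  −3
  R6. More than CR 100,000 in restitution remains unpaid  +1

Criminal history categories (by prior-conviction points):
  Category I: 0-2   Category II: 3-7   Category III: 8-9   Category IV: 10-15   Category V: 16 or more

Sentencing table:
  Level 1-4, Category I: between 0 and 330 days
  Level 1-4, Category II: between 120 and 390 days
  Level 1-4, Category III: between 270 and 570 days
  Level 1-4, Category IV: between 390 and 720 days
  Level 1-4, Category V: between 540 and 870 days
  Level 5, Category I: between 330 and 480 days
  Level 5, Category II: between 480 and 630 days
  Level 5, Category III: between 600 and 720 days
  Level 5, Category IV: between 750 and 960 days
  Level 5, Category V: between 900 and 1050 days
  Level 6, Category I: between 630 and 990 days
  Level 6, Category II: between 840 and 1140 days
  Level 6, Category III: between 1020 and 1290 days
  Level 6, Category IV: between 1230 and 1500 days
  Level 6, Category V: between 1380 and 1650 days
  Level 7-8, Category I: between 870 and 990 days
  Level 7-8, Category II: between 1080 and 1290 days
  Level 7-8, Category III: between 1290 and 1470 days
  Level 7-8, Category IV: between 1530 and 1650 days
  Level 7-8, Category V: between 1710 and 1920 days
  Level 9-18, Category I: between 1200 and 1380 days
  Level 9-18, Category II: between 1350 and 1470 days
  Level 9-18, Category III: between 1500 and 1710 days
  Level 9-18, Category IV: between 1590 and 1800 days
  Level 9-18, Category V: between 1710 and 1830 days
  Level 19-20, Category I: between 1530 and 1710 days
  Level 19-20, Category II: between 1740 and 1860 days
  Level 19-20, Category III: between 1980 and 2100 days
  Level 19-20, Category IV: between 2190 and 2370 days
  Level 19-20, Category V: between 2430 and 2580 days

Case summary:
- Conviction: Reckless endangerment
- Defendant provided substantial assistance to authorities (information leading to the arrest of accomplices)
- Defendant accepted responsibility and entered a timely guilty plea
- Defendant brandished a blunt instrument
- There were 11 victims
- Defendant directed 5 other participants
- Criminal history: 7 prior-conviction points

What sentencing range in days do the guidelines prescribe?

Base offense level for reckless endangerment: 6.
R1 applies: 6 + 5 = 11.
R2 applies (level before this adjustment is 11 ≥ 11, so +3): 11 + 3 = 14.
R3 applies: 14 + 2 = 16.
R4 applies: 16 − 2 = 14.
R5 applies: 14 − 3 = 11.
Final offense level: 11.
Criminal history: 7 prior points → Category II (3-7).
Level 11 falls in the 9-18 band.
Grid: Level 9-18 × Category II = 1350-1470 days.

1350-1470 days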